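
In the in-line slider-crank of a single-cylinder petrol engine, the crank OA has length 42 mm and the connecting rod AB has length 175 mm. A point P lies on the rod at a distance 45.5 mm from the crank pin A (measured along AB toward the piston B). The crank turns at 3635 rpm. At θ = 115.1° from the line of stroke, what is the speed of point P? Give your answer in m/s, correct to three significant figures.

15.0

ω = 380.7 rad/s.  Crank-pin speed |V_A| = rω = 15.988 m/s, perpendicular to OA.
Rod angle: sinφ = −(r/L) sinθ ⇒ φ = -12.553°; ω_rod = −rω cosθ/√(L²−r²sin²θ) = +39.703 rad/s.
V_P = V_A + ω_rod × AP, with AP = 0.0455 m along the rod.
Components: V_Px = −rω sinθ − a·ω_rod·sinφ = -14.085 m/s;  V_Py = rω cosθ + a·ω_rod·cosφ = -5.0186 m/s.
|V_P| = √(V_Px² + V_Py²) = 14.953 m/s.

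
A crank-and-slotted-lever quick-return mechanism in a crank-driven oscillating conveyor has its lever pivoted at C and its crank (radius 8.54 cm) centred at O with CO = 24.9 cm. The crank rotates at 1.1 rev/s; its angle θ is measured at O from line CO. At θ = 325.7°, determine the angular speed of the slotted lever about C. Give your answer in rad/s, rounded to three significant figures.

ω = 6.912 rad/s (from 1.1 rev/s).
Crank pin A relative to C: A = (d + r cosθ, r sinθ); lever angle φ = atan2(r sinθ, d + r cosθ).
Differentiating tanφ: φ̇ = rω(d cosθ + r)/(d² + r² + 2dr cosθ).
d² + r² + 2dr cosθ = |CA|² = 0.104427 m²;  d cosθ + r = +0.2911 m.
|ω_lever| = |0.0854·6.912·+0.2911| / 0.104427 = 1.6453 rad/s.

1.65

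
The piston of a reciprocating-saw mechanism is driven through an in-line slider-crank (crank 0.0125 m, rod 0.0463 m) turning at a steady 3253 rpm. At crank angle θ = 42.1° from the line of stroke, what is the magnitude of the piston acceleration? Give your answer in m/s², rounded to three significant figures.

1120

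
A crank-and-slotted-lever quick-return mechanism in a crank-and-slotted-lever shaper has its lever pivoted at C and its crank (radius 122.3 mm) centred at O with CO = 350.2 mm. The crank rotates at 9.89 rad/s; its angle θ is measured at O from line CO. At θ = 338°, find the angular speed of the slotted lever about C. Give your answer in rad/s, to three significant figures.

ω = 9.89 rad/s
Crank pin A relative to C: A = (d + r cosθ, r sinθ); lever angle φ = atan2(r sinθ, d + r cosθ).
Differentiating tanφ: φ̇ = rω(d cosθ + r)/(d² + r² + 2dr cosθ).
d² + r² + 2dr cosθ = |CA|² = 0.217019 m²;  d cosθ + r = +0.447 m.
|ω_lever| = |0.1223·9.89·+0.447| / 0.217019 = 2.4913 rad/s.

2.49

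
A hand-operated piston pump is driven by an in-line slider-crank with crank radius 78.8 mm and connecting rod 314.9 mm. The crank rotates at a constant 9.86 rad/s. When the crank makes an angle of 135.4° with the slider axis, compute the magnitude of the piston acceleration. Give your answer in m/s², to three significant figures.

5.40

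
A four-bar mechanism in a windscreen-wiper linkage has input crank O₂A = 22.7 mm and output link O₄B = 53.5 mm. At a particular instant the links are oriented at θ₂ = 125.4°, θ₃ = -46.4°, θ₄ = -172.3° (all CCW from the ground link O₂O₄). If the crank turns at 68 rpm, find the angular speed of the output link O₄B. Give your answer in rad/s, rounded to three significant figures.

0.532

ω₂ = 7.121 rad/s (from 68 rpm).
Differentiating the loop-closure r₂e^{iθ₂}+r₃e^{iθ₃}=r₁+r₄e^{iθ₄} gives r₂ω₂e^{iθ₂}+r₃ω₃e^{iθ₃}=r₄ω₄e^{iθ₄}.
Eliminating the other unknown: ω₄ = r₂ω₂ sin(θ₂−θ₃) / [r₄ sin(θ₄−θ₃)].
Numerator sine = +0.14263; denominator sine = -0.81004.
Result = 0.0227·7.121·(+0.14263) / (0.0535·(-0.81004)) = -0.532 rad/s; magnitude 0.532 rad/s.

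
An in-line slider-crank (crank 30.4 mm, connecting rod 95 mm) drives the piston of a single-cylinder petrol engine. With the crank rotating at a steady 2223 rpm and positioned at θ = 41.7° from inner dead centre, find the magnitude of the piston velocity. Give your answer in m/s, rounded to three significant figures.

5.86

ω = 2π·2223/60 = 232.8 rad/s
For an in-line slider-crank, x = r cosθ + √(L² − r² sin²θ), so v = −rω sinθ·[1 + r cosθ/√(L² − r² sin²θ)].
With r = 0.0304 m, L = 0.095 m, θ = 41.7°: √(L² − r² sin²θ) = 0.092823 m.
v = −0.0304·232.8·0.66523·[1 + 0.0304·0.74664/0.092823] = -5.8589 m/s.
|v| = 5.8589 m/s.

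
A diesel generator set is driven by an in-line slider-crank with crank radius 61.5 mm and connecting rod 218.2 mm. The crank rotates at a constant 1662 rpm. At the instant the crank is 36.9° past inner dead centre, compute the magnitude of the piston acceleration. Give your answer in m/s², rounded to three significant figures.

1650

ω = 2π·1662/60 = 174 rad/s
x(θ) = r cosθ + √(L² − r² sin²θ); with ω constant, a = ω²·d²x/dθ².
d²x/dθ² = −r cosθ − r²(cos2θ)/√u − r⁴ sin²2θ/(4u^{3/2}),  u = L² − r² sin²θ = 0.0462477 m².
Substituting r = 0.0615 m, L = 0.2182 m, θ = 36.9°: d²x/dθ² = -0.054419 m.
a = ω²·d²x/dθ² = (174)²·(-0.054419) = -1648.4 m/s²;  |a| = 1648.4 m/s².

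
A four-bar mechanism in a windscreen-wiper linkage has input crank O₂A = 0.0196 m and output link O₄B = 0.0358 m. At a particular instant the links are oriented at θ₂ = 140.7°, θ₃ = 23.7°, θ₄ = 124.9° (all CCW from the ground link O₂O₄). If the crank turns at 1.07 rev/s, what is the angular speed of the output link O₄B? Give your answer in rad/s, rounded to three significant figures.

ω₂ = 6.723 rad/s (from 1.07 rev/s).
Differentiating the loop-closure r₂e^{iθ₂}+r₃e^{iθ₃}=r₁+r₄e^{iθ₄} gives r₂ω₂e^{iθ₂}+r₃ω₃e^{iθ₃}=r₄ω₄e^{iθ₄}.
Eliminating the other unknown: ω₄ = r₂ω₂ sin(θ₂−θ₃) / [r₄ sin(θ₄−θ₃)].
Numerator sine = +0.89101; denominator sine = +0.98096.
Result = 0.0196·6.723·(+0.89101) / (0.0358·(+0.98096)) = +3.3432 rad/s; magnitude 3.3432 rad/s.

3.34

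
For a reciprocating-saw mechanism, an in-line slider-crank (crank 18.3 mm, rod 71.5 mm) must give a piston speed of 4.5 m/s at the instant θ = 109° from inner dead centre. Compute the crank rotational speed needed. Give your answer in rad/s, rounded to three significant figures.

285

For an in-line slider-crank, |v_piston| = rω|sinθ|·[1 + r cosθ/√(L² − r² sin²θ)].
With r = 0.0183 m, L = 0.0715 m, θ = 109°: the bracketed kinematic factor |dx/dθ| = 0.015817 m.
ω = v/|dx/dθ| = 4.5/0.015817 = 284.5 rad/s.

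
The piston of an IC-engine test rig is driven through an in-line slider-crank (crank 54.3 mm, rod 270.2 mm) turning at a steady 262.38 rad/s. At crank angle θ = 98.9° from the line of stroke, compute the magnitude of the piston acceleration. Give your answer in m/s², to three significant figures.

ω = 262.4 rad/s
x(θ) = r cosθ + √(L² − r² sin²θ); with ω constant, a = ω²·d²x/dθ².
d²x/dθ² = −r cosθ − r²(cos2θ)/√u − r⁴ sin²2θ/(4u^{3/2}),  u = L² − r² sin²θ = 0.0701301 m².
Substituting r = 0.0543 m, L = 0.2702 m, θ = 98.9°: d²x/dθ² = +0.018991 m.
a = ω²·d²x/dθ² = (262.4)²·(+0.018991) = +1307.4 m/s²;  |a| = 1307.4 m/s².

1310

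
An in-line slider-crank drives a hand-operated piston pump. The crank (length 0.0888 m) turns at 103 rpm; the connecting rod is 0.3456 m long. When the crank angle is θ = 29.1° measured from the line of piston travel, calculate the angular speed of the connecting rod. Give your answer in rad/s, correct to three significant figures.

2.44

ω = 10.79 rad/s (converted from 103 rpm).
The rod makes angle φ with the slider axis where L sinφ = r sinθ; differentiating, L cosφ·φ̇ = r ω cosθ.
L cosφ = √(L² − r² sin²θ) = 0.34289 m.
|ω_rod| = r ω |cosθ| / √(L² − r² sin²θ) = 0.0888·10.79·0.87377/0.34289 = 2.4407 rad/s.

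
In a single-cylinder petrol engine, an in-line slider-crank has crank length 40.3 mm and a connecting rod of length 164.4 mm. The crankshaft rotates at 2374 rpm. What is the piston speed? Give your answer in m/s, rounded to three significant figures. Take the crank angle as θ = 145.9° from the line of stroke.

4.47

ω = 2π·2374/60 = 248.6 rad/s
For an in-line slider-crank, x = r cosθ + √(L² − r² sin²θ), so v = −rω sinθ·[1 + r cosθ/√(L² − r² sin²θ)].
With r = 0.0403 m, L = 0.1644 m, θ = 145.9°: √(L² − r² sin²θ) = 0.16284 m.
v = −0.0403·248.6·0.56064·[1 + 0.0403·-0.82806/0.16284] = -4.4658 m/s.
|v| = 4.4658 m/s.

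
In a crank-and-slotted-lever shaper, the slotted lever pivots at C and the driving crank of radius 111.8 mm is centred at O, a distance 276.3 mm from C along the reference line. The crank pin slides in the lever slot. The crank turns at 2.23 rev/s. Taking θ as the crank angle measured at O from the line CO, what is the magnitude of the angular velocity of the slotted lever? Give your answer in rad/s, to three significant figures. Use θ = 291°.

ω = 14.01 rad/s (from 2.23 rev/s).
Crank pin A relative to C: A = (d + r cosθ, r sinθ); lever angle φ = atan2(r sinθ, d + r cosθ).
Differentiating tanφ: φ̇ = rω(d cosθ + r)/(d² + r² + 2dr cosθ).
d² + r² + 2dr cosθ = |CA|² = 0.110981 m²;  d cosθ + r = +0.21082 m.
|ω_lever| = |0.1118·14.01·+0.21082| / 0.110981 = 2.9757 rad/s.

2.98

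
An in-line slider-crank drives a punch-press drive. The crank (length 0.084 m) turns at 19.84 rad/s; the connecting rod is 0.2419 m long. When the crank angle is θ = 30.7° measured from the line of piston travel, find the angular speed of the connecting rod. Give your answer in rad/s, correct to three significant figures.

6.02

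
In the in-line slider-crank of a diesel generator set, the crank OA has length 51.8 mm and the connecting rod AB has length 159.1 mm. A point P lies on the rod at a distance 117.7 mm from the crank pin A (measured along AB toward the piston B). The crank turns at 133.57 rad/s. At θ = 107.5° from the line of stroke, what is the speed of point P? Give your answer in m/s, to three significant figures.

ω = 133.6 rad/s.  Crank-pin speed |V_A| = rω = 6.9189 m/s, perpendicular to OA.
Rod angle: sinφ = −(r/L) sinθ ⇒ φ = -18.090°; ω_rod = −rω cosθ/√(L²−r²sin²θ) = +13.757 rad/s.
V_P = V_A + ω_rod × AP, with AP = 0.1177 m along the rod.
Components: V_Px = −rω sinθ − a·ω_rod·sinφ = -6.0959 m/s;  V_Py = rω cosθ + a·ω_rod·cosφ = -0.54139 m/s.
|V_P| = √(V_Px² + V_Py²) = 6.1199 m/s.

6.12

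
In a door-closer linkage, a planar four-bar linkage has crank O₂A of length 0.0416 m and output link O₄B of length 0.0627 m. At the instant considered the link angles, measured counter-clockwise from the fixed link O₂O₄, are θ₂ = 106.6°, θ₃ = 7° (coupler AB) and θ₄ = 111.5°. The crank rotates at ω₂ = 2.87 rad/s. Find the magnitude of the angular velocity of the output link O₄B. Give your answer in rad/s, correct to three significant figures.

1.94

ω₂ = 2.87 rad/s
Differentiating the loop-closure r₂e^{iθ₂}+r₃e^{iθ₃}=r₁+r₄e^{iθ₄} gives r₂ω₂e^{iθ₂}+r₃ω₃e^{iθ₃}=r₄ω₄e^{iθ₄}.
Eliminating the other unknown: ω₄ = r₂ω₂ sin(θ₂−θ₃) / [r₄ sin(θ₄−θ₃)].
Numerator sine = +0.98600; denominator sine = +0.96815.
Result = 0.0416·2.87·(+0.98600) / (0.0627·(+0.96815)) = +1.9393 rad/s; magnitude 1.9393 rad/s.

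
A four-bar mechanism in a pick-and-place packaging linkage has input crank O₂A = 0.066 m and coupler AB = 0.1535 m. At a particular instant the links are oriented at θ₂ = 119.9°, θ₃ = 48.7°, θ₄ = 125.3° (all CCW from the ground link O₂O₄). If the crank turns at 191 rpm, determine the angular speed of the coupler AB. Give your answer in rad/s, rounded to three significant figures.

0.832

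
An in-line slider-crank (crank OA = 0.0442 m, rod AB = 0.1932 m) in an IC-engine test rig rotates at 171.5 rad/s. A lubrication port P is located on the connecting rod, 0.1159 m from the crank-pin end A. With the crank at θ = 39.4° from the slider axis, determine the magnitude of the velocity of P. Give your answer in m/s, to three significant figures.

5.82

ω = 171.5 rad/s.  Crank-pin speed |V_A| = rω = 7.5803 m/s, perpendicular to OA.
Rod angle: sinφ = −(r/L) sinθ ⇒ φ = -8.350°; ω_rod = −rω cosθ/√(L²−r²sin²θ) = -30.643 rad/s.
V_P = V_A + ω_rod × AP, with AP = 0.1159 m along the rod.
Components: V_Px = −rω sinθ − a·ω_rod·sinφ = -5.3272 m/s;  V_Py = rω cosθ + a·ω_rod·cosφ = +2.3436 m/s.
|V_P| = √(V_Px² + V_Py²) = 5.8199 m/s.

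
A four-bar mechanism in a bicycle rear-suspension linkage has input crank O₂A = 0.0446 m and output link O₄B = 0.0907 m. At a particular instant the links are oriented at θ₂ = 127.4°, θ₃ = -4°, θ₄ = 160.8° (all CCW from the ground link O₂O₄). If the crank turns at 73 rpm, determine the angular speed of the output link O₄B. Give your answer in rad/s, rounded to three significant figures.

10.8

ω₂ = 7.645 rad/s (from 73 rpm).
Differentiating the loop-closure r₂e^{iθ₂}+r₃e^{iθ₃}=r₁+r₄e^{iθ₄} gives r₂ω₂e^{iθ₂}+r₃ω₃e^{iθ₃}=r₄ω₄e^{iθ₄}.
Eliminating the other unknown: ω₄ = r₂ω₂ sin(θ₂−θ₃) / [r₄ sin(θ₄−θ₃)].
Numerator sine = +0.75011; denominator sine = +0.26219.
Result = 0.0446·7.645·(+0.75011) / (0.0907·(+0.26219)) = +10.754 rad/s; magnitude 10.754 rad/s.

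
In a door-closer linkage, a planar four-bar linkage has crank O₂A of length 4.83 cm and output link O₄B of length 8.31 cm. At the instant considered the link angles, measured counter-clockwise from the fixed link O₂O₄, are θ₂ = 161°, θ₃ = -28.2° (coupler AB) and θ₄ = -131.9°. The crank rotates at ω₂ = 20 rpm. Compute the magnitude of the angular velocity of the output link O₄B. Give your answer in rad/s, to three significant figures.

0.200

ω₂ = 2.094 rad/s (from 20 rpm).
Differentiating the loop-closure r₂e^{iθ₂}+r₃e^{iθ₃}=r₁+r₄e^{iθ₄} gives r₂ω₂e^{iθ₂}+r₃ω₃e^{iθ₃}=r₄ω₄e^{iθ₄}.
Eliminating the other unknown: ω₄ = r₂ω₂ sin(θ₂−θ₃) / [r₄ sin(θ₄−θ₃)].
Numerator sine = -0.15988; denominator sine = -0.97155.
Result = 0.0483·2.094·(-0.15988) / (0.0831·(-0.97155)) = +0.20033 rad/s; magnitude 0.20033 rad/s.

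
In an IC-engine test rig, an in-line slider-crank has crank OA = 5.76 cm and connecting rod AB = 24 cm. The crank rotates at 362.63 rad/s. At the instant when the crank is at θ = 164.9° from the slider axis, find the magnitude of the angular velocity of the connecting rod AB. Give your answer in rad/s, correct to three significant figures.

84.2

ω = 362.6 rad/s
The rod makes angle φ with the slider axis where L sinφ = r sinθ; differentiating, L cosφ·φ̇ = r ω cosθ.
L cosφ = √(L² − r² sin²θ) = 0.23953 m.
|ω_rod| = r ω |cosθ| / √(L² − r² sin²θ) = 0.0576·362.6·0.96547/0.23953 = 84.191 rad/s.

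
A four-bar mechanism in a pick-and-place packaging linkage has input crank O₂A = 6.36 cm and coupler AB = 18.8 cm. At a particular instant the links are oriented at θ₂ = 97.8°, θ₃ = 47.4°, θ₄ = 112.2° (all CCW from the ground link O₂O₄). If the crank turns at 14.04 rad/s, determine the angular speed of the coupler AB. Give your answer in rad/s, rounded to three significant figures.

ω₂ = 14.04 rad/s
Differentiating the loop-closure r₂e^{iθ₂}+r₃e^{iθ₃}=r₁+r₄e^{iθ₄} gives r₂ω₂e^{iθ₂}+r₃ω₃e^{iθ₃}=r₄ω₄e^{iθ₄}.
Eliminating the other unknown: ω₃ = r₂ω₂ sin(θ₄−θ₂) / [r₃ sin(θ₃−θ₄)].
Numerator sine = +0.24869; denominator sine = -0.90483.
Result = 0.0636·14.04·(+0.24869) / (0.188·(-0.90483)) = -1.3054 rad/s; magnitude 1.3054 rad/s.

1.31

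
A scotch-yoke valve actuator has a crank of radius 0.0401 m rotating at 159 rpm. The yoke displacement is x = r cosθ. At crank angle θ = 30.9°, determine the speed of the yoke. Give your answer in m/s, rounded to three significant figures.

0.343

ω = 16.65 rad/s (from 159 rpm).
x = r cosθ ⇒ ẋ = −rω sinθ.
|v| = rω|sinθ| = 0.0401·16.65·|sin 30.9°| = 0.34288 m/s.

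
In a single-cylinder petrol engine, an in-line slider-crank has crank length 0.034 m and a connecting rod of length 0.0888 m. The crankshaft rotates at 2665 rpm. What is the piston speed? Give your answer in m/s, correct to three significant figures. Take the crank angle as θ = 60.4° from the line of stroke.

ω = 2π·2665/60 = 279.1 rad/s
For an in-line slider-crank, x = r cosθ + √(L² − r² sin²θ), so v = −rω sinθ·[1 + r cosθ/√(L² − r² sin²θ)].
With r = 0.034 m, L = 0.0888 m, θ = 60.4°: √(L² − r² sin²θ) = 0.083735 m.
v = −0.034·279.1·0.86949·[1 + 0.034·0.49394/0.083735] = -9.905 m/s.
|v| = 9.905 m/s.

9.91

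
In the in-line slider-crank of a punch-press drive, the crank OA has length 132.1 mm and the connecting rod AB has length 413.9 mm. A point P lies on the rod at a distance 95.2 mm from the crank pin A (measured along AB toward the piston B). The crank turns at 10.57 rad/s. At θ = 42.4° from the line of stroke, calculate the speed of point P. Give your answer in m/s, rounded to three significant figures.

ω = 10.57 rad/s.  Crank-pin speed |V_A| = rω = 1.3963 m/s, perpendicular to OA.
Rod angle: sinφ = −(r/L) sinθ ⇒ φ = -12.428°; ω_rod = −rω cosθ/√(L²−r²sin²θ) = -2.551 rad/s.
V_P = V_A + ω_rod × AP, with AP = 0.0952 m along the rod.
Components: V_Px = −rω sinθ − a·ω_rod·sinφ = -0.99379 m/s;  V_Py = rω cosθ + a·ω_rod·cosφ = +0.79394 m/s.
|V_P| = √(V_Px² + V_Py²) = 1.272 m/s.

1.27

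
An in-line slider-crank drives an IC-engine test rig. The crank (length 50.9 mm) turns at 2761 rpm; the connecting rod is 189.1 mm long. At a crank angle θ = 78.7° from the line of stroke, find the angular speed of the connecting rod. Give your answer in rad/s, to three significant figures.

ω = 289.1 rad/s (converted from 2761 rpm).
The rod makes angle φ with the slider axis where L sinφ = r sinθ; differentiating, L cosφ·φ̇ = r ω cosθ.
L cosφ = √(L² − r² sin²θ) = 0.18239 m.
|ω_rod| = r ω |cosθ| / √(L² − r² sin²θ) = 0.0509·289.1·0.19595/0.18239 = 15.81 rad/s.

15.8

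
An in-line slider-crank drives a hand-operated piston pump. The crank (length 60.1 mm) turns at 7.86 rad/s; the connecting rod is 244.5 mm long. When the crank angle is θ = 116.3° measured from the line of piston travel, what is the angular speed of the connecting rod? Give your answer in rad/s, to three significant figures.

0.878

ω = 7.86 rad/s
The rod makes angle φ with the slider axis where L sinφ = r sinθ; differentiating, L cosφ·φ̇ = r ω cosθ.
L cosφ = √(L² − r² sin²θ) = 0.23849 m.
|ω_rod| = r ω |cosθ| / √(L² − r² sin²θ) = 0.0601·7.86·0.44307/0.23849 = 0.87761 rad/s.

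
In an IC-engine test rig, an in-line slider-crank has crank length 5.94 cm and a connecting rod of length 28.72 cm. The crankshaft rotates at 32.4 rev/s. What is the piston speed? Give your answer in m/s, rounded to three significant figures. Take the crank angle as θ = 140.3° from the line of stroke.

ω = 2π·32.4 = 203.6 rad/s
For an in-line slider-crank, x = r cosθ + √(L² − r² sin²θ), so v = −rω sinθ·[1 + r cosθ/√(L² − r² sin²θ)].
With r = 0.0594 m, L = 0.2872 m, θ = 140.3°: √(L² − r² sin²θ) = 0.28468 m.
v = −0.0594·203.6·0.63877·[1 + 0.0594·-0.76940/0.28468] = -6.4842 m/s.
|v| = 6.4842 m/s.

6.48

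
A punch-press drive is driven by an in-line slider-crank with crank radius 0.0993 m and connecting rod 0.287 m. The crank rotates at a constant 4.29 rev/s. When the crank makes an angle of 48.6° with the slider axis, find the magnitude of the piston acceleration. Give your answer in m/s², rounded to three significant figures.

ω = 2π·4.29 = 26.95 rad/s
x(θ) = r cosθ + √(L² − r² sin²θ); with ω constant, a = ω²·d²x/dθ².
d²x/dθ² = −r cosθ − r²(cos2θ)/√u − r⁴ sin²2θ/(4u^{3/2}),  u = L² − r² sin²θ = 0.0768208 m².
Substituting r = 0.0993 m, L = 0.287 m, θ = 48.6°: d²x/dθ² = -0.062333 m.
a = ω²·d²x/dθ² = (26.95)²·(-0.062333) = -45.289 m/s²;  |a| = 45.289 m/s².

45.3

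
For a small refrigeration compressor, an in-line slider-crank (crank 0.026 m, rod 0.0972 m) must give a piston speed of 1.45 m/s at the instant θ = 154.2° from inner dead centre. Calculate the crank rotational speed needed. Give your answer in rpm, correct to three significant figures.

1620

For an in-line slider-crank, |v_piston| = rω|sinθ|·[1 + r cosθ/√(L² − r² sin²θ)].
With r = 0.026 m, L = 0.0972 m, θ = 154.2°: the bracketed kinematic factor |dx/dθ| = 0.0085722 m.
ω = v/|dx/dθ| = 1.45/0.0085722 = 169.15 rad/s.
N = 60ω/(2π) = 1615.3 rpm.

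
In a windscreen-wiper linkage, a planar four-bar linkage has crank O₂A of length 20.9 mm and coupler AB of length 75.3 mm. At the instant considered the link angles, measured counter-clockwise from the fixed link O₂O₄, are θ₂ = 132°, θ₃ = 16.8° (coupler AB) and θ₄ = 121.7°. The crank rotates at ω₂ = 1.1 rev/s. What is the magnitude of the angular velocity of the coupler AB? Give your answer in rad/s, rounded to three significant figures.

ω₂ = 6.912 rad/s (from 1.1 rev/s).
Differentiating the loop-closure r₂e^{iθ₂}+r₃e^{iθ₃}=r₁+r₄e^{iθ₄} gives r₂ω₂e^{iθ₂}+r₃ω₃e^{iθ₃}=r₄ω₄e^{iθ₄}.
Eliminating the other unknown: ω₃ = r₂ω₂ sin(θ₄−θ₂) / [r₃ sin(θ₃−θ₄)].
Numerator sine = -0.17880; denominator sine = -0.96638.
Result = 0.0209·6.912·(-0.17880) / (0.0753·(-0.96638)) = +0.35494 rad/s; magnitude 0.35494 rad/s.

0.355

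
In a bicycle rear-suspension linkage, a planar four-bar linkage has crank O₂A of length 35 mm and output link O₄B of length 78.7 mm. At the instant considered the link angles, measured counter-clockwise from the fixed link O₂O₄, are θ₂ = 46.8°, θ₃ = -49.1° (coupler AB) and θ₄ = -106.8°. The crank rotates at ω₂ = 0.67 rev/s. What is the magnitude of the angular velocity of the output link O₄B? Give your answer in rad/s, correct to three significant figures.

2.20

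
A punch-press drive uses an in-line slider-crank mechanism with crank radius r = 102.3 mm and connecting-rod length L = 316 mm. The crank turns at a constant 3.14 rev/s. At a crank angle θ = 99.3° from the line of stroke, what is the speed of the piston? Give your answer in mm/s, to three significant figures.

ω = 2π·3.14 = 19.73 rad/s
For an in-line slider-crank, x = r cosθ + √(L² − r² sin²θ), so v = −rω sinθ·[1 + r cosθ/√(L² − r² sin²θ)].
With r = 0.1023 m, L = 0.316 m, θ = 99.3°: √(L² − r² sin²θ) = 0.29944 m.
v = −0.1023·19.73·0.98686·[1 + 0.1023·-0.16160/0.29944] = -1.8818 m/s.
|v| = 1.8818 m/s = 1881.8 mm/s.

1880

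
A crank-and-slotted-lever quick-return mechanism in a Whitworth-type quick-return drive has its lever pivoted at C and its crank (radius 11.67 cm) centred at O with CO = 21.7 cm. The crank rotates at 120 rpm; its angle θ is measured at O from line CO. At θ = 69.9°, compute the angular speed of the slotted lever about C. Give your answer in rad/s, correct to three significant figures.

3.59

ω = 12.57 rad/s (from 120 rpm).
Crank pin A relative to C: A = (d + r cosθ, r sinθ); lever angle φ = atan2(r sinθ, d + r cosθ).
Differentiating tanφ: φ̇ = rω(d cosθ + r)/(d² + r² + 2dr cosθ).
d² + r² + 2dr cosθ = |CA|² = 0.0781135 m²;  d cosθ + r = +0.19127 m.
|ω_lever| = |0.1167·12.57·+0.19127| / 0.0781135 = 3.591 rad/s.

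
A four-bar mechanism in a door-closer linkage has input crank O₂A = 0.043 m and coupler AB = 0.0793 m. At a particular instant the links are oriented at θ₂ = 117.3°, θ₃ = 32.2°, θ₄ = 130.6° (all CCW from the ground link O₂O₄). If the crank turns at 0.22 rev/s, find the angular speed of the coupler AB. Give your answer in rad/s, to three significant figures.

0.174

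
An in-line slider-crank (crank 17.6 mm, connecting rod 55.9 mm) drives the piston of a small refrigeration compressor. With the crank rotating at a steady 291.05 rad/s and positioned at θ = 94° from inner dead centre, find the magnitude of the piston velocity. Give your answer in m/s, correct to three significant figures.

ω = 291.1 rad/s
For an in-line slider-crank, x = r cosθ + √(L² − r² sin²θ), so v = −rω sinθ·[1 + r cosθ/√(L² − r² sin²θ)].
With r = 0.0176 m, L = 0.0559 m, θ = 94°: √(L² − r² sin²θ) = 0.053071 m.
v = −0.0176·291.1·0.99756·[1 + 0.0176·-0.06976/0.053071] = -4.9918 m/s.
|v| = 4.9918 m/s.

4.99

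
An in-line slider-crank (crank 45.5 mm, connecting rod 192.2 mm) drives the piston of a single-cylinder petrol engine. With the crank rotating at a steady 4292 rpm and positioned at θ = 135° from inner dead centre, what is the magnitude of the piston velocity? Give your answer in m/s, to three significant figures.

ω = 2π·4292/60 = 449.5 rad/s
For an in-line slider-crank, x = r cosθ + √(L² − r² sin²θ), so v = −rω sinθ·[1 + r cosθ/√(L² − r² sin²θ)].
With r = 0.0455 m, L = 0.1922 m, θ = 135°: √(L² − r² sin²θ) = 0.18949 m.
v = −0.0455·449.5·0.70711·[1 + 0.0455·-0.70711/0.18949] = -12.005 m/s.
|v| = 12.005 m/s.

12.0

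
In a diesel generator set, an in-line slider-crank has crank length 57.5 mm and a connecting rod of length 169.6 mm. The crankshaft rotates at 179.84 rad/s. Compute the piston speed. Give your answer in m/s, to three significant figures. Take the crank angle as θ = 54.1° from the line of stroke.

ω = 179.8 rad/s
For an in-line slider-crank, x = r cosθ + √(L² − r² sin²θ), so v = −rω sinθ·[1 + r cosθ/√(L² − r² sin²θ)].
With r = 0.0575 m, L = 0.1696 m, θ = 54.1°: √(L² − r² sin²θ) = 0.16308 m.
v = −0.0575·179.8·0.81004·[1 + 0.0575·0.58637/0.16308] = -10.108 m/s.
|v| = 10.108 m/s.

10.1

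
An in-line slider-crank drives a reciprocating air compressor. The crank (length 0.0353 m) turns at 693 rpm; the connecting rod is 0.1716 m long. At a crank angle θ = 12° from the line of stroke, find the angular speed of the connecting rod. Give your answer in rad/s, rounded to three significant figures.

ω = 72.57 rad/s (converted from 693 rpm).
The rod makes angle φ with the slider axis where L sinφ = r sinθ; differentiating, L cosφ·φ̇ = r ω cosθ.
L cosφ = √(L² − r² sin²θ) = 0.17144 m.
|ω_rod| = r ω |cosθ| / √(L² − r² sin²θ) = 0.0353·72.57·0.97815/0.17144 = 14.616 rad/s.

14.6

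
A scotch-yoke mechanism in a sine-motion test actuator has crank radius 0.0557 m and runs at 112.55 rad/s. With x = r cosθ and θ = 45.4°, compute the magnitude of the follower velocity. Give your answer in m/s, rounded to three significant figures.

4.46

ω = 112.5 rad/s
x = r cosθ ⇒ ẋ = −rω sinθ.
|v| = rω|sinθ| = 0.0557·112.5·|sin 45.4°| = 4.4637 m/s.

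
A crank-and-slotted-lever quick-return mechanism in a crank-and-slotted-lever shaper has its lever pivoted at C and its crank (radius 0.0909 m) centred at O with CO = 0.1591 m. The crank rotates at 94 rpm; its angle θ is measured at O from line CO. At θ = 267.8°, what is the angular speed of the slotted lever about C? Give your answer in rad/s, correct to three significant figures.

ω = 9.844 rad/s (from 94 rpm).
Crank pin A relative to C: A = (d + r cosθ, r sinθ); lever angle φ = atan2(r sinθ, d + r cosθ).
Differentiating tanφ: φ̇ = rω(d cosθ + r)/(d² + r² + 2dr cosθ).
d² + r² + 2dr cosθ = |CA|² = 0.0324653 m²;  d cosθ + r = +0.084792 m.
|ω_lever| = |0.0909·9.844·+0.084792| / 0.0324653 = 2.337 rad/s.

2.34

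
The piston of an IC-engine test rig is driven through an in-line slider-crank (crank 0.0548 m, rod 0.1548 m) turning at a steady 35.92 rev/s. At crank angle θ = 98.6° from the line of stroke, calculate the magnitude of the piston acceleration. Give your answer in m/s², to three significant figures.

1420

ω = 2π·35.9 = 225.7 rad/s
x(θ) = r cosθ + √(L² − r² sin²θ); with ω constant, a = ω²·d²x/dθ².
d²x/dθ² = −r cosθ − r²(cos2θ)/√u − r⁴ sin²2θ/(4u^{3/2}),  u = L² − r² sin²θ = 0.0210272 m².
Substituting r = 0.0548 m, L = 0.1548 m, θ = 98.6°: d²x/dθ² = +0.027913 m.
a = ω²·d²x/dθ² = (225.7)²·(+0.027913) = +1421.8 m/s²;  |a| = 1421.8 m/s².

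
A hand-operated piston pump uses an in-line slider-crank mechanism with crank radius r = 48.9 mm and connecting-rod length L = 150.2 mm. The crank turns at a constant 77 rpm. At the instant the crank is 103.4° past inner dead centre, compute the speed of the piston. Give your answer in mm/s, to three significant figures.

ω = 2π·77/60 = 8.063 rad/s
For an in-line slider-crank, x = r cosθ + √(L² − r² sin²θ), so v = −rω sinθ·[1 + r cosθ/√(L² − r² sin²θ)].
With r = 0.0489 m, L = 0.1502 m, θ = 103.4°: √(L² − r² sin²θ) = 0.14247 m.
v = −0.0489·8.063·0.97278·[1 + 0.0489·-0.23175/0.14247] = -0.35306 m/s.
|v| = 0.35306 m/s = 353.06 mm/s.

353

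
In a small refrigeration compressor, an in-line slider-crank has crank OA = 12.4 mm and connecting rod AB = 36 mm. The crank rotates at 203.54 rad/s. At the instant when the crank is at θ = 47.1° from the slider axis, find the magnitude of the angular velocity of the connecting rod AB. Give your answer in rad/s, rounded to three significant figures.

49.3

ω = 203.5 rad/s
The rod makes angle φ with the slider axis where L sinφ = r sinθ; differentiating, L cosφ·φ̇ = r ω cosθ.
L cosφ = √(L² − r² sin²θ) = 0.034835 m.
|ω_rod| = r ω |cosθ| / √(L² − r² sin²θ) = 0.0124·203.5·0.68072/0.034835 = 49.32 rad/s.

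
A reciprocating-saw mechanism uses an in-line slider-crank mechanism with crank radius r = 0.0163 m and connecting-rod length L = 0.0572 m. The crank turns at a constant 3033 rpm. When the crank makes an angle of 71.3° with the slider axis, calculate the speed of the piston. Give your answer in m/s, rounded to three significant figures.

ω = 2π·3033/60 = 317.6 rad/s
For an in-line slider-crank, x = r cosθ + √(L² − r² sin²θ), so v = −rω sinθ·[1 + r cosθ/√(L² − r² sin²θ)].
With r = 0.0163 m, L = 0.0572 m, θ = 71.3°: √(L² − r² sin²θ) = 0.055077 m.
v = −0.0163·317.6·0.94721·[1 + 0.0163·0.32061/0.055077] = -5.3691 m/s.
|v| = 5.3691 m/s.

5.37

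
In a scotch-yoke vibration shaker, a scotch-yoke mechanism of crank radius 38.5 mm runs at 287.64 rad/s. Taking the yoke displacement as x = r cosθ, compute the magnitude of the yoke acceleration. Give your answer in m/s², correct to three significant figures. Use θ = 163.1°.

ω = 287.6 rad/s
x = r cosθ ⇒ ẍ = −rω² cosθ (ω constant).
|a| = rω²|cosθ| = 0.0385·(287.6)²·|cos 163.1°| = 3047.8 m/s².

3050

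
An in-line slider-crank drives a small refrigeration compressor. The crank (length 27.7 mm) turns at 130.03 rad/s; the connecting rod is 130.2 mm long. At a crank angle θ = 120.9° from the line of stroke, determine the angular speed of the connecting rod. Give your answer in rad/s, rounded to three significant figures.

ω = 130 rad/s
The rod makes angle φ with the slider axis where L sinφ = r sinθ; differentiating, L cosφ·φ̇ = r ω cosθ.
L cosφ = √(L² − r² sin²θ) = 0.12801 m.
|ω_rod| = r ω |cosθ| / √(L² − r² sin²θ) = 0.0277·130·0.51354/0.12801 = 14.449 rad/s.

14.4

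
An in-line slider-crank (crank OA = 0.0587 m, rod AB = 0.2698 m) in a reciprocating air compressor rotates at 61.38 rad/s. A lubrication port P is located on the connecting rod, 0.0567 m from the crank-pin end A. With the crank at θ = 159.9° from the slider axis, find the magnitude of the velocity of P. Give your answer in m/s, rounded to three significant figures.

2.92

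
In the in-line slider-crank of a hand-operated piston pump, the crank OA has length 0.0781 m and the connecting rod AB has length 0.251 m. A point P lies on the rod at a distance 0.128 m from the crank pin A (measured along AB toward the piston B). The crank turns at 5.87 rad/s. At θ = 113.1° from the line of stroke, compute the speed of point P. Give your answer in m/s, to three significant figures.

0.404

ω = 5.87 rad/s.  Crank-pin speed |V_A| = rω = 0.45845 m/s, perpendicular to OA.
Rod angle: sinφ = −(r/L) sinθ ⇒ φ = -16.631°; ω_rod = −rω cosθ/√(L²−r²sin²θ) = +0.74788 rad/s.
V_P = V_A + ω_rod × AP, with AP = 0.128 m along the rod.
Components: V_Px = −rω sinθ − a·ω_rod·sinφ = -0.39429 m/s;  V_Py = rω cosθ + a·ω_rod·cosφ = -0.088141 m/s.
|V_P| = √(V_Px² + V_Py²) = 0.40402 m/s.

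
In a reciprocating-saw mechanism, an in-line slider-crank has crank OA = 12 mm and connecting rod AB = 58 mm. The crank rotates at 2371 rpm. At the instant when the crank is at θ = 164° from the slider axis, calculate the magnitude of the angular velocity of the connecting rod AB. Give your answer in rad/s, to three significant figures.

49.5

ω = 248.3 rad/s (converted from 2371 rpm).
The rod makes angle φ with the slider axis where L sinφ = r sinθ; differentiating, L cosφ·φ̇ = r ω cosθ.
L cosφ = √(L² − r² sin²θ) = 0.057906 m.
|ω_rod| = r ω |cosθ| / √(L² − r² sin²θ) = 0.012·248.3·0.96126/0.057906 = 49.461 rad/s.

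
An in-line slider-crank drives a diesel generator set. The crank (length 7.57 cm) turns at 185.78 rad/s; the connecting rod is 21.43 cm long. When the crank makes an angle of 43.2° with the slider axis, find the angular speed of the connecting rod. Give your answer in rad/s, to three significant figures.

49.3

ω = 185.8 rad/s
The rod makes angle φ with the slider axis where L sinφ = r sinθ; differentiating, L cosφ·φ̇ = r ω cosθ.
L cosφ = √(L² − r² sin²θ) = 0.20794 m.
|ω_rod| = r ω |cosθ| / √(L² − r² sin²θ) = 0.0757·185.8·0.72897/0.20794 = 49.302 rad/s.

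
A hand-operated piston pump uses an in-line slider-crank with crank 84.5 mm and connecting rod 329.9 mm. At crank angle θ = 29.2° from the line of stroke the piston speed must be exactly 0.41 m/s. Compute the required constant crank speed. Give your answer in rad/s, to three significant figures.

For an in-line slider-crank, |v_piston| = rω|sinθ|·[1 + r cosθ/√(L² − r² sin²θ)].
With r = 0.0845 m, L = 0.3299 m, θ = 29.2°: the bracketed kinematic factor |dx/dθ| = 0.050514 m.
ω = v/|dx/dθ| = 0.41/0.050514 = 8.1165 rad/s.

8.12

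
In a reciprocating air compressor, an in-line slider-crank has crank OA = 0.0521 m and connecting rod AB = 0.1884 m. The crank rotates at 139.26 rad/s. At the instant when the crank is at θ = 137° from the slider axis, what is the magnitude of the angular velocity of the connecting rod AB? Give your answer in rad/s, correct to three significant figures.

ω = 139.3 rad/s
The rod makes angle φ with the slider axis where L sinφ = r sinθ; differentiating, L cosφ·φ̇ = r ω cosθ.
L cosφ = √(L² − r² sin²θ) = 0.18502 m.
|ω_rod| = r ω |cosθ| / √(L² − r² sin²θ) = 0.0521·139.3·0.73135/0.18502 = 28.68 rad/s.

28.7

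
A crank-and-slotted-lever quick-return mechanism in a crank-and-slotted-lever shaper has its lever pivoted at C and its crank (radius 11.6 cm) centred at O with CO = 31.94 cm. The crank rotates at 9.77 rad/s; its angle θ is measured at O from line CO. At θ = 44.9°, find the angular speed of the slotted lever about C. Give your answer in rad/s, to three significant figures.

ω = 9.77 rad/s
Crank pin A relative to C: A = (d + r cosθ, r sinθ); lever angle φ = atan2(r sinθ, d + r cosθ).
Differentiating tanφ: φ̇ = rω(d cosθ + r)/(d² + r² + 2dr cosθ).
d² + r² + 2dr cosθ = |CA|² = 0.167961 m²;  d cosθ + r = +0.34224 m.
|ω_lever| = |0.116·9.77·+0.34224| / 0.167961 = 2.3093 rad/s.

2.31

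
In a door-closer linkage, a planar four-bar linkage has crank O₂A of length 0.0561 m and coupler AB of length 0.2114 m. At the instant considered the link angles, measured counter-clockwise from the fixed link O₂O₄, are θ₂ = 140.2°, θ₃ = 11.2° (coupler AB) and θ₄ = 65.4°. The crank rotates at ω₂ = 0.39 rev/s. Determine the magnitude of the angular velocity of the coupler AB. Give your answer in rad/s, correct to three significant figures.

0.774

ω₂ = 2.45 rad/s (from 0.39 rev/s).
Differentiating the loop-closure r₂e^{iθ₂}+r₃e^{iθ₃}=r₁+r₄e^{iθ₄} gives r₂ω₂e^{iθ₂}+r₃ω₃e^{iθ₃}=r₄ω₄e^{iθ₄}.
Eliminating the other unknown: ω₃ = r₂ω₂ sin(θ₄−θ₂) / [r₃ sin(θ₃−θ₄)].
Numerator sine = -0.96502; denominator sine = -0.81106.
Result = 0.0561·2.45·(-0.96502) / (0.2114·(-0.81106)) = +0.77372 rad/s; magnitude 0.77372 rad/s.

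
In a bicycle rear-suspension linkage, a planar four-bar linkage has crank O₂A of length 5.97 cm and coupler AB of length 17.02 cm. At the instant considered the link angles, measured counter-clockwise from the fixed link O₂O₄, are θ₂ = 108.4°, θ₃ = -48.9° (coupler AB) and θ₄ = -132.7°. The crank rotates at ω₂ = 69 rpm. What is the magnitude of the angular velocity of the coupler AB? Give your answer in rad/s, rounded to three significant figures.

ω₂ = 7.226 rad/s (from 69 rpm).
Differentiating the loop-closure r₂e^{iθ₂}+r₃e^{iθ₃}=r₁+r₄e^{iθ₄} gives r₂ω₂e^{iθ₂}+r₃ω₃e^{iθ₃}=r₄ω₄e^{iθ₄}.
Eliminating the other unknown: ω₃ = r₂ω₂ sin(θ₄−θ₂) / [r₃ sin(θ₃−θ₄)].
Numerator sine = +0.87546; denominator sine = +0.99415.
Result = 0.0597·7.226·(+0.87546) / (0.1702·(+0.99415)) = +2.2319 rad/s; magnitude 2.2319 rad/s.

2.23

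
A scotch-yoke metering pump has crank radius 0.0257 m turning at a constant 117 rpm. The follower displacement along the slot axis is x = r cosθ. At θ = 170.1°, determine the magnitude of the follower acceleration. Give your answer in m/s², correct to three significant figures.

3.80

ω = 12.25 rad/s (from 117 rpm).
x = r cosθ ⇒ ẍ = −rω² cosθ (ω constant).
|a| = rω²|cosθ| = 0.0257·(12.25)²·|cos 170.1°| = 3.8006 m/s².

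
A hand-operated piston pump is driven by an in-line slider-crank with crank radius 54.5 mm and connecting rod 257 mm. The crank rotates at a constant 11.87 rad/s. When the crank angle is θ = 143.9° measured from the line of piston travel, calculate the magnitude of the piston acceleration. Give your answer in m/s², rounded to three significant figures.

5.69

ω = 11.87 rad/s
x(θ) = r cosθ + √(L² − r² sin²θ); with ω constant, a = ω²·d²x/dθ².
d²x/dθ² = −r cosθ − r²(cos2θ)/√u − r⁴ sin²2θ/(4u^{3/2}),  u = L² − r² sin²θ = 0.0650179 m².
Substituting r = 0.0545 m, L = 0.257 m, θ = 143.9°: d²x/dθ² = +0.040354 m.
a = ω²·d²x/dθ² = (11.87)²·(+0.040354) = +5.6857 m/s²;  |a| = 5.6857 m/s².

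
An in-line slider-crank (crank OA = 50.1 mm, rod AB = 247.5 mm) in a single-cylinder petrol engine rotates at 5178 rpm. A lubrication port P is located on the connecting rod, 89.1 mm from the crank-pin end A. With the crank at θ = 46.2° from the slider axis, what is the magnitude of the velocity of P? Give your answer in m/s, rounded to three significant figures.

ω = 542.2 rad/s.  Crank-pin speed |V_A| = rω = 27.166 m/s, perpendicular to OA.
Rod angle: sinφ = −(r/L) sinθ ⇒ φ = -8.401°; ω_rod = −rω cosθ/√(L²−r²sin²θ) = -76.795 rad/s.
V_P = V_A + ω_rod × AP, with AP = 0.0891 m along the rod.
Components: V_Px = −rω sinθ − a·ω_rod·sinφ = -20.607 m/s;  V_Py = rω cosθ + a·ω_rod·cosφ = +12.034 m/s.
|V_P| = √(V_Px² + V_Py²) = 23.864 m/s.

23.9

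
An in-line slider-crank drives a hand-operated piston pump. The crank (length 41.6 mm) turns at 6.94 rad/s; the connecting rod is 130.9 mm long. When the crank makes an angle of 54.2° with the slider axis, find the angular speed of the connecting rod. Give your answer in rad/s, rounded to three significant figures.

1.34

ω = 6.94 rad/s
The rod makes angle φ with the slider axis where L sinφ = r sinθ; differentiating, L cosφ·φ̇ = r ω cosθ.
L cosφ = √(L² − r² sin²θ) = 0.12648 m.
|ω_rod| = r ω |cosθ| / √(L² − r² sin²θ) = 0.0416·6.94·0.58496/0.12648 = 1.3353 rad/s.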